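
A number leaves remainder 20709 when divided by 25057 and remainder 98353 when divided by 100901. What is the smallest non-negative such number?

Write x = 20709 + 25057·k. Then 25057·k ≡ 98353 − 20709 ≡ 77644 (mod 100901).
Need 25057⁻¹ mod 100901. Extended Euclid on (100901, 25057):
100901 = 4·25057 + 673
25057 = 37·673 + 156
673 = 4·156 + 49
156 = 3·49 + 9
49 = 5·9 + 4
9 = 2·4 + 1
4 = 4·1 + 0
Back-substitute:
1 = 9 − 2·4
1 = −2·49 + 11·9
1 = 11·156 − 35·49
1 = −35·673 + 151·156
1 = 151·25057 − 5622·673
1 = −5622·100901 + 22639·25057
25057⁻¹ ≡ 22639 (mod 100901), so k ≡ 22639·77644 ≡ 87096 (mod 100901).
x = 20709 + 25057·87096 = 2182385181.

2182385181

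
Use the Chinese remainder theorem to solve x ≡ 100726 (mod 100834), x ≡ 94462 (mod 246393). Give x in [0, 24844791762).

Write x = 100726 + 100834·k. Then 100834·k ≡ 94462 − 100726 ≡ 240129 (mod 246393).
Need 100834⁻¹ mod 246393. Extended Euclid on (246393, 100834):
246393 = 2*100834 + 44725
100834 = 2*44725 + 11384
44725 = 3*11384 + 10573
11384 = 1*10573 + 811
10573 = 13*811 + 30
811 = 27*30 + 1
30 = 30*1 + 0
Back-substitute:
1 = 811 − 27·30
1 = −27·10573 + 352·811
1 = 352·11384 − 379·10573
1 = −379·44725 + 1489·11384
1 = 1489·100834 − 3357·44725
1 = −3357·246393 + 8203·100834
100834⁻¹ ≡ 8203 (mod 246393), so k ≡ 8203·240129 ≡ 112545 (mod 246393).
x = 100726 + 100834·112545 = 11348463256.

11348463256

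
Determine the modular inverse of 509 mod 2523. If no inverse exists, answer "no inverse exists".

gcd(2523, 509) by repeated division:
2523 = 4*509 + 487
509 = 1*487 + 22
487 = 22*22 + 3
22 = 7*3 + 1
3 = 3*1 + 0
Since gcd(509, 2523) = 1, back-substitute to write 1 as a combination:
1 = 22 − 7·3
1 = −7·487 + 155·22
1 = 155·509 − 162·487
1 = −162·2523 + 803·509
So 509·803 ≡ 1 (mod 2523).

803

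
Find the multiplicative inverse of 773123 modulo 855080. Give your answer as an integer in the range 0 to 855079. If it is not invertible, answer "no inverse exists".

812627

gcd(855080, 773123) by repeated division:
855080 = 1·773123 + 81957
773123 = 9·81957 + 35510
81957 = 2·35510 + 10937
35510 = 3·10937 + 2699
10937 = 4·2699 + 141
2699 = 19·141 + 20
141 = 7·20 + 1
20 = 20·1 + 0
gcd = 1, so the inverse exists. Back-substitute:
1 = 141 − 7·20
1 = −7·2699 + 134·141
1 = 134·10937 − 543·2699
1 = −543·35510 + 1763·10937
1 = 1763·81957 − 4069·35510
1 = −4069·773123 + 38384·81957
1 = 38384·855080 − 42453·773123
So 773123·(-42453) ≡ 1 (mod 855080), and -42453 ≡ 812627 (mod 855080).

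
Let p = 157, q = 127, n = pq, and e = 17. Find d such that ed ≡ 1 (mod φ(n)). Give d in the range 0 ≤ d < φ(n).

4625

φ(n) = (p−1)(q−1) = 156·126 = 19656.
Need d with 17·d ≡ 1 (mod 19656). Apply the extended Euclidean algorithm:
19656 = 1156*17 + 4
17 = 4*4 + 1
4 = 4*1 + 0
Back-substitute:
1 = 17 − 4·4
1 = −4·19656 + 4625·17
So 17·4625 ≡ 1 (mod 19656), hence d = 4625.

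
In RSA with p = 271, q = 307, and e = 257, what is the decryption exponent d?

37613

φ(n) = (p−1)(q−1) = 270·306 = 82620.
Need d with 257·d ≡ 1 (mod 82620). Apply the extended Euclidean algorithm:
82620 = 321·257 + 123
257 = 2·123 + 11
123 = 11·11 + 2
11 = 5·2 + 1
2 = 2·1 + 0
Back-substitute:
1 = 11 − 5·2
1 = −5·123 + 56·11
1 = 56·257 − 117·123
1 = −117·82620 + 37613·257
So 257·37613 ≡ 1 (mod 82620), hence d = 37613.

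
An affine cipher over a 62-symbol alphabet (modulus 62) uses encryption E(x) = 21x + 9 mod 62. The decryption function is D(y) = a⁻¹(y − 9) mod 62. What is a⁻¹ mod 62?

3

Apply the Euclidean algorithm to 62 and 21:
62 = 2×21 + 20
21 = 1×20 + 1
20 = 20×1 + 0
gcd = 1, so the inverse exists. Back-substitute:
1 = 21 − 20
1 = −62 + 3·21
So 21·3 ≡ 1 (mod 62).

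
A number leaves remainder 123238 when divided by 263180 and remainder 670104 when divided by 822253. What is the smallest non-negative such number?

Write x = 123238 + 263180·k. Then 263180·k ≡ 670104 − 123238 ≡ 546866 (mod 822253).
Need 263180⁻¹ mod 822253. Extended Euclid on (822253, 263180):
822253 = 3×263180 + 32713
263180 = 8×32713 + 1476
32713 = 22×1476 + 241
1476 = 6×241 + 30
241 = 8×30 + 1
30 = 30×1 + 0
Back-substitute:
1 = 241 − 8·30
1 = −8·1476 + 49·241
1 = 49·32713 − 1086·1476
1 = −1086·263180 + 8737·32713
1 = 8737·822253 − 27297·263180
263180⁻¹ ≡ 794956 (mod 822253), so k ≡ 794956·546866 ≡ 202013 (mod 822253).
x = 123238 + 263180·202013 = 53165904578.

53165904578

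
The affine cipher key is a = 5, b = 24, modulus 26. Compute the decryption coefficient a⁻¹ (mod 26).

gcd(26, 5) by repeated division:
26 = 5×5 + 1
5 = 5×1 + 0
Since gcd(5, 26) = 1, back-substitute to write 1 as a combination:
1 = 26 − 5·5
Hence 5⁻¹ ≡ -5 ≡ 21 (mod 26).

21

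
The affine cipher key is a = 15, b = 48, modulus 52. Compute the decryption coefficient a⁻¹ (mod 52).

Extended Euclidean algorithm:
52 = 3·15 + 7
15 = 2·7 + 1
7 = 7·1 + 0
gcd = 1, so the inverse exists. Back-substitute:
1 = 15 − 2·7
1 = −2·52 + 7·15
So 15·7 ≡ 1 (mod 52).

7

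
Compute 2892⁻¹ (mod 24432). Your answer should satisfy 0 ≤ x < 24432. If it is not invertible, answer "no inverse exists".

no inverse exists

Compute gcd(2892, 24432):
24432 = 8*2892 + 1296
2892 = 2*1296 + 300
1296 = 4*300 + 96
300 = 3*96 + 12
96 = 8*12 + 0
Since gcd = 12 > 1, 2892 is not a unit mod 24432.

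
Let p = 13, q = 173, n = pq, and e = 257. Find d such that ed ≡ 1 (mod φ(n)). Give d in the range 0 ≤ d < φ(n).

257

φ(n) = (p−1)(q−1) = 12·172 = 2064.
Need d with 257·d ≡ 1 (mod 2064). Apply the extended Euclidean algorithm:
2064 = 8×257 + 8
257 = 32×8 + 1
8 = 8×1 + 0
Back-substitute:
1 = 257 − 32·8
1 = −32·2064 + 257·257
So 257·257 ≡ 1 (mod 2064), hence d = 257.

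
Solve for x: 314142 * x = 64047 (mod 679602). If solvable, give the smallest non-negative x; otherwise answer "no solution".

gcd(314142, 679602):
679602 = 2×314142 + 51318
314142 = 6×51318 + 6234
51318 = 8×6234 + 1446
6234 = 4×1446 + 450
1446 = 3×450 + 96
450 = 4×96 + 66
96 = 1×66 + 30
66 = 2×30 + 6
30 = 5×6 + 0
gcd = 6, but 6 ∤ 64047, so the congruence has no solution.

no solution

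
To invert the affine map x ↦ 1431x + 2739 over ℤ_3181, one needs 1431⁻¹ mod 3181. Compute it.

1765

Extended Euclidean algorithm:
3181 = 2*1431 + 319
1431 = 4*319 + 155
319 = 2*155 + 9
155 = 17*9 + 2
9 = 4*2 + 1
2 = 2*1 + 0
gcd = 1, so the inverse exists. Back-substitute:
1 = 9 − 4·2
1 = −4·155 + 69·9
1 = 69·319 − 142·155
1 = −142·1431 + 637·319
1 = 637·3181 − 1416·1431
Thus 1431·(-1416) ≡ 1 (mod 3181); reducing, -1416 mod 3181 = 1765.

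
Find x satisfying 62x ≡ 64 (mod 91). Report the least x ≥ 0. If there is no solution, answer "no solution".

48

First find gcd(62, 91):
91 = 1·62 + 29
62 = 2·29 + 4
29 = 7·4 + 1
4 = 4·1 + 0
gcd = 1, so a unique solution mod 91 exists.
Back-substitute for the Bézout coefficients:
1 = 29 − 7·4
1 = −7·62 + 15·29
1 = 15·91 − 22·62
So 62·(-22) ≡ 1 (mod 91), giving 62⁻¹ ≡ 69.
x ≡ 62⁻¹·64 ≡ 69·64 ≡ 48 (mod 91).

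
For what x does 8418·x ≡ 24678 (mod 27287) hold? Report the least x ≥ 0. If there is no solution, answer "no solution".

22875

First find gcd(8418, 27287):
27287 = 3·8418 + 2033
8418 = 4·2033 + 286
2033 = 7·286 + 31
286 = 9·31 + 7
31 = 4·7 + 3
7 = 2·3 + 1
3 = 3·1 + 0
gcd = 1, so a unique solution mod 27287 exists.
Back-substitute for the Bézout coefficients:
1 = 7 − 2·3
1 = −2·31 + 9·7
1 = 9·286 − 83·31
1 = −83·2033 + 590·286
1 = 590·8418 − 2443·2033
1 = −2443·27287 + 7919·8418
So 8418·(7919) ≡ 1 (mod 27287), giving 8418⁻¹ ≡ 7919.
x ≡ 8418⁻¹·24678 ≡ 7919·24678 ≡ 22875 (mod 27287).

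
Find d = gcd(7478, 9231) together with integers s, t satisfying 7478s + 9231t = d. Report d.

1

Apply Euclid's algorithm to 9231 and 7478:
9231 = 1·7478 + 1753
7478 = 4·1753 + 466
1753 = 3·466 + 355
466 = 1·355 + 111
355 = 3·111 + 22
111 = 5·22 + 1
22 = 22·1 + 0
gcd(7478, 9231) = 1.
Working backward:
1 = 111 − 5·22
1 = −5·355 + 16·111
1 = 16·466 − 21·355
1 = −21·1753 + 79·466
1 = 79·7478 − 337·1753
1 = −337·9231 + 416·7478
So 1 = (-337)·9231 + (416)·7478.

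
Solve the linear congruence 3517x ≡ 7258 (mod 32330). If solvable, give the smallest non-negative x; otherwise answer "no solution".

19674

First find gcd(3517, 32330):
32330 = 9·3517 + 677
3517 = 5·677 + 132
677 = 5·132 + 17
132 = 7·17 + 13
17 = 1·13 + 4
13 = 3·4 + 1
4 = 4·1 + 0
gcd = 1, so a unique solution mod 32330 exists.
Back-substitute for the Bézout coefficients:
1 = 13 − 3·4
1 = −3·17 + 4·13
1 = 4·132 − 31·17
1 = −31·677 + 159·132
1 = 159·3517 − 826·677
1 = −826·32330 + 7593·3517
So 3517·(7593) ≡ 1 (mod 32330), giving 3517⁻¹ ≡ 7593.
x ≡ 3517⁻¹·7258 ≡ 7593·7258 ≡ 19674 (mod 32330).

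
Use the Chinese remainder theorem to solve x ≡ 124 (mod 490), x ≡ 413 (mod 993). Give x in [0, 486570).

315194

Write x = 124 + 490·k. Then 490·k ≡ 413 − 124 ≡ 289 (mod 993).
Need 490⁻¹ mod 993. Extended Euclid on (993, 490):
993 = 2·490 + 13
490 = 37·13 + 9
13 = 1·9 + 4
9 = 2·4 + 1
4 = 4·1 + 0
Back-substitute:
1 = 9 − 2·4
1 = −2·13 + 3·9
1 = 3·490 − 113·13
1 = −113·993 + 229·490
490⁻¹ ≡ 229 (mod 993), so k ≡ 229·289 ≡ 643 (mod 993).
x = 124 + 490·643 = 315194.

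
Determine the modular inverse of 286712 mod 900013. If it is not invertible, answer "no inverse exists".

Extended Euclidean algorithm:
900013 = 3×286712 + 39877
286712 = 7×39877 + 7573
39877 = 5×7573 + 2012
7573 = 3×2012 + 1537
2012 = 1×1537 + 475
1537 = 3×475 + 112
475 = 4×112 + 27
112 = 4×27 + 4
27 = 6×4 + 3
4 = 1×3 + 1
3 = 3×1 + 0
The gcd is 1. Working backward:
1 = 4 − 3
1 = −27 + 7·4
1 = 7·112 − 29·27
1 = −29·475 + 123·112
1 = 123·1537 − 398·475
1 = −398·2012 + 521·1537
1 = 521·7573 − 1961·2012
1 = −1961·39877 + 10326·7573
1 = 10326·286712 − 74243·39877
1 = −74243·900013 + 233055·286712
So 286712·233055 ≡ 1 (mod 900013).

233055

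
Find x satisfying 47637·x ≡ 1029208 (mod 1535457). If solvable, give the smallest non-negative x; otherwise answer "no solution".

no solution

gcd(47637, 1535457):
1535457 = 32*47637 + 11073
47637 = 4*11073 + 3345
11073 = 3*3345 + 1038
3345 = 3*1038 + 231
1038 = 4*231 + 114
231 = 2*114 + 3
114 = 38*3 + 0
gcd = 3, but 3 ∤ 1029208, so the congruence has no solution.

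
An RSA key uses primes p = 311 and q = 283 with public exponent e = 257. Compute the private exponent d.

72113

φ(n) = (p−1)(q−1) = 310·282 = 87420.
Need d with 257·d ≡ 1 (mod 87420). Apply the extended Euclidean algorithm:
87420 = 340×257 + 40
257 = 6×40 + 17
40 = 2×17 + 6
17 = 2×6 + 5
6 = 1×5 + 1
5 = 5×1 + 0
Back-substitute:
1 = 6 − 5
1 = −17 + 3·6
1 = 3·40 − 7·17
1 = −7·257 + 45·40
1 = 45·87420 − 15307·257
So 257·(-15307) ≡ 1 (mod 87420), hence d ≡ -15307 ≡ 72113 (mod 87420).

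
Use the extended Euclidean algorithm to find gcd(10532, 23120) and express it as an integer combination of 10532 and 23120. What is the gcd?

4

Repeated division:
23120 = 2·10532 + 2056
10532 = 5·2056 + 252
2056 = 8·252 + 40
252 = 6·40 + 12
40 = 3·12 + 4
12 = 3·4 + 0
gcd(10532, 23120) = 4.
Express as a combination:
4 = 40 − 3·12
4 = −3·252 + 19·40
4 = 19·2056 − 155·252
4 = −155·10532 + 794·2056
4 = 794·23120 − 1743·10532
So 4 = (794)·23120 + (-1743)·10532.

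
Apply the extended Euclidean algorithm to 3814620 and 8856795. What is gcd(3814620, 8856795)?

15

Apply Euclid's algorithm to 8856795 and 3814620:
8856795 = 2·3814620 + 1227555
3814620 = 3·1227555 + 131955
1227555 = 9·131955 + 39960
131955 = 3·39960 + 12075
39960 = 3·12075 + 3735
12075 = 3·3735 + 870
3735 = 4·870 + 255
870 = 3·255 + 105
255 = 2·105 + 45
105 = 2·45 + 15
45 = 3·15 + 0
gcd(3814620, 8856795) = 15.
Express as a combination:
15 = 105 − 2·45
15 = −2·255 + 5·105
15 = 5·870 − 17·255
15 = −17·3735 + 73·870
15 = 73·12075 − 236·3735
15 = −236·39960 + 781·12075
15 = 781·131955 − 2579·39960
15 = −2579·1227555 + 23992·131955
15 = 23992·3814620 − 74555·1227555
15 = −74555·8856795 + 173102·3814620
So 15 = (-74555)·8856795 + (173102)·3814620.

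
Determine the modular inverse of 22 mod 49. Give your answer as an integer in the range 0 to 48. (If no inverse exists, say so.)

29

Apply the Euclidean algorithm to 49 and 22:
49 = 2×22 + 5
22 = 4×5 + 2
5 = 2×2 + 1
2 = 2×1 + 0
Since gcd(22, 49) = 1, back-substitute to write 1 as a combination:
1 = 5 − 2·2
1 = −2·22 + 9·5
1 = 9·49 − 20·22
Hence 22⁻¹ ≡ -20 ≡ 29 (mod 49).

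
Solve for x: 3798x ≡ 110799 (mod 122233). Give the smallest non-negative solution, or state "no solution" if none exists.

First find gcd(3798, 122233):
122233 = 32·3798 + 697
3798 = 5·697 + 313
697 = 2·313 + 71
313 = 4·71 + 29
71 = 2·29 + 13
29 = 2·13 + 3
13 = 4·3 + 1
3 = 3·1 + 0
gcd = 1, so a unique solution mod 122233 exists.
Back-substitute for the Bézout coefficients:
1 = 13 − 4·3
1 = −4·29 + 9·13
1 = 9·71 − 22·29
1 = −22·313 + 97·71
1 = 97·697 − 216·313
1 = −216·3798 + 1177·697
1 = 1177·122233 − 37880·3798
So 3798·(-37880) ≡ 1 (mod 122233), giving 3798⁻¹ ≡ 84353.
x ≡ 3798⁻¹·110799 ≡ 84353·110799 ≡ 48401 (mod 122233).

48401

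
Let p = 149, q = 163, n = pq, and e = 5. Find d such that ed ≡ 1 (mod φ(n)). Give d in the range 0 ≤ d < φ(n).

φ(n) = (p−1)(q−1) = 148·162 = 23976.
Need d with 5·d ≡ 1 (mod 23976). Apply the extended Euclidean algorithm:
23976 = 4795*5 + 1
5 = 5*1 + 0
Back-substitute:
1 = 23976 − 4795·5
So 5·(-4795) ≡ 1 (mod 23976), hence d ≡ -4795 ≡ 19181 (mod 23976).

19181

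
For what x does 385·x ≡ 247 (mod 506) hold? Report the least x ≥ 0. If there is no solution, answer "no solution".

no solution

gcd(385, 506):
506 = 1·385 + 121
385 = 3·121 + 22
121 = 5·22 + 11
22 = 2·11 + 0
gcd = 11, but 11 ∤ 247, so the congruence has no solution.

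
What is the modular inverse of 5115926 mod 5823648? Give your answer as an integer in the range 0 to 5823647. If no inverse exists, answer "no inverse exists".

no inverse exists

Euclidean algorithm on 5823648, 5115926:
5823648 = 1×5115926 + 707722
5115926 = 7×707722 + 161872
707722 = 4×161872 + 60234
161872 = 2×60234 + 41404
60234 = 1×41404 + 18830
41404 = 2×18830 + 3744
18830 = 5×3744 + 110
3744 = 34×110 + 4
110 = 27×4 + 2
4 = 2×2 + 0
Since gcd = 2 > 1, 5115926 is not a unit mod 5823648.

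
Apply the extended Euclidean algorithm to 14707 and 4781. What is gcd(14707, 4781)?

7

Apply Euclid's algorithm to 14707 and 4781:
14707 = 3×4781 + 364
4781 = 13×364 + 49
364 = 7×49 + 21
49 = 2×21 + 7
21 = 3×7 + 0
gcd(14707, 4781) = 7.
Back-substituting:
7 = 49 − 2·21
7 = −2·364 + 15·49
7 = 15·4781 − 197·364
7 = −197·14707 + 606·4781
So 7 = (-197)·14707 + (606)·4781.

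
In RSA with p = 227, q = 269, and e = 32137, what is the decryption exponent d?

φ(n) = (p−1)(q−1) = 226·268 = 60568.
Need d with 32137·d ≡ 1 (mod 60568). Apply the extended Euclidean algorithm:
60568 = 1×32137 + 28431
32137 = 1×28431 + 3706
28431 = 7×3706 + 2489
3706 = 1×2489 + 1217
2489 = 2×1217 + 55
1217 = 22×55 + 7
55 = 7×7 + 6
7 = 1×6 + 1
6 = 6×1 + 0
Back-substitute:
1 = 7 − 6
1 = −55 + 8·7
1 = 8·1217 − 177·55
1 = −177·2489 + 362·1217
1 = 362·3706 − 539·2489
1 = −539·28431 + 4135·3706
1 = 4135·32137 − 4674·28431
1 = −4674·60568 + 8809·32137
So 32137·8809 ≡ 1 (mod 60568), hence d = 8809.

8809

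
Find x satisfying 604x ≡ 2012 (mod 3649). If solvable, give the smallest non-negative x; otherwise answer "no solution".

3604

First find gcd(604, 3649):
3649 = 6×604 + 25
604 = 24×25 + 4
25 = 6×4 + 1
4 = 4×1 + 0
gcd = 1, so a unique solution mod 3649 exists.
Back-substitute for the Bézout coefficients:
1 = 25 − 6·4
1 = −6·604 + 145·25
1 = 145·3649 − 876·604
So 604·(-876) ≡ 1 (mod 3649), giving 604⁻¹ ≡ 2773.
x ≡ 604⁻¹·2012 ≡ 2773·2012 ≡ 3604 (mod 3649).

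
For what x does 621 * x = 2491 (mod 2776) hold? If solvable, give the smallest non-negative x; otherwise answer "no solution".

First find gcd(621, 2776):
2776 = 4×621 + 292
621 = 2×292 + 37
292 = 7×37 + 33
37 = 1×33 + 4
33 = 8×4 + 1
4 = 4×1 + 0
gcd = 1, so a unique solution mod 2776 exists.
Back-substitute for the Bézout coefficients:
1 = 33 − 8·4
1 = −8·37 + 9·33
1 = 9·292 − 71·37
1 = −71·621 + 151·292
1 = 151·2776 − 675·621
So 621·(-675) ≡ 1 (mod 2776), giving 621⁻¹ ≡ 2101.
x ≡ 621⁻¹·2491 ≡ 2101·2491 ≡ 831 (mod 2776).

831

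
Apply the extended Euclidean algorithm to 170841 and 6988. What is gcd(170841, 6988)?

1

Repeated division:
170841 = 24·6988 + 3129
6988 = 2·3129 + 730
3129 = 4·730 + 209
730 = 3·209 + 103
209 = 2·103 + 3
103 = 34·3 + 1
3 = 3·1 + 0
gcd(170841, 6988) = 1.
Back-substituting:
1 = 103 − 34·3
1 = −34·209 + 69·103
1 = 69·730 − 241·209
1 = −241·3129 + 1033·730
1 = 1033·6988 − 2307·3129
1 = −2307·170841 + 56401·6988
So 1 = (-2307)·170841 + (56401)·6988.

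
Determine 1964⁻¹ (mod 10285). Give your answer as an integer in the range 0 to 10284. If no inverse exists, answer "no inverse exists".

gcd(10285, 1964) by repeated division:
10285 = 5·1964 + 465
1964 = 4·465 + 104
465 = 4·104 + 49
104 = 2·49 + 6
49 = 8·6 + 1
6 = 6·1 + 0
gcd = 1, so the inverse exists. Back-substitute:
1 = 49 − 8·6
1 = −8·104 + 17·49
1 = 17·465 − 76·104
1 = −76·1964 + 321·465
1 = 321·10285 − 1681·1964
Hence 1964⁻¹ ≡ -1681 ≡ 8604 (mod 10285).

8604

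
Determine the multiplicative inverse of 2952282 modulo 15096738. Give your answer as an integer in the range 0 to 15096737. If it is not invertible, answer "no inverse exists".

Euclidean algorithm on 15096738, 2952282:
15096738 = 5×2952282 + 335328
2952282 = 8×335328 + 269658
335328 = 1×269658 + 65670
269658 = 4×65670 + 6978
65670 = 9×6978 + 2868
6978 = 2×2868 + 1242
2868 = 2×1242 + 384
1242 = 3×384 + 90
384 = 4×90 + 24
90 = 3×24 + 18
24 = 1×18 + 6
18 = 3×6 + 0
gcd(2952282, 15096738) = 6 ≠ 1, so 2952282 has no multiplicative inverse modulo 15096738.

no inverse exists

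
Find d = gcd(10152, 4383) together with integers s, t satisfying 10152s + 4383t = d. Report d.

Euclidean algorithm:
10152 = 2×4383 + 1386
4383 = 3×1386 + 225
1386 = 6×225 + 36
225 = 6×36 + 9
36 = 4×9 + 0
gcd(10152, 4383) = 9.
Express as a combination:
9 = 225 − 6·36
9 = −6·1386 + 37·225
9 = 37·4383 − 117·1386
9 = −117·10152 + 271·4383
So 9 = (-117)·10152 + (271)·4383.

9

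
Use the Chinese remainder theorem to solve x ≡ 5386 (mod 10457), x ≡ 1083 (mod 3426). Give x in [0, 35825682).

Write x = 5386 + 10457·k. Then 10457·k ≡ 1083 − 5386 ≡ 2549 (mod 3426).
Need 10457⁻¹ mod 3426. Extended Euclid on (3426, 179):
3426 = 19·179 + 25
179 = 7·25 + 4
25 = 6·4 + 1
4 = 4·1 + 0
Back-substitute:
1 = 25 − 6·4
1 = −6·179 + 43·25
1 = 43·3426 − 823·179
10457⁻¹ ≡ 2603 (mod 3426), so k ≡ 2603·2549 ≡ 2311 (mod 3426).
x = 5386 + 10457·2311 = 24171513.

24171513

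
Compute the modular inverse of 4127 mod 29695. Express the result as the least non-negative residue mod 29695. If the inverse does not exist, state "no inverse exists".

Run Euclid on (29695, 4127):
29695 = 7·4127 + 806
4127 = 5·806 + 97
806 = 8·97 + 30
97 = 3·30 + 7
30 = 4·7 + 2
7 = 3·2 + 1
2 = 2·1 + 0
The gcd is 1. Working backward:
1 = 7 − 3·2
1 = −3·30 + 13·7
1 = 13·97 − 42·30
1 = −42·806 + 349·97
1 = 349·4127 − 1787·806
1 = −1787·29695 + 12858·4127
So 4127·12858 ≡ 1 (mod 29695).

12858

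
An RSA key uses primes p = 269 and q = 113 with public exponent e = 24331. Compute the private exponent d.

25507

φ(n) = (p−1)(q−1) = 268·112 = 30016.
Need d with 24331·d ≡ 1 (mod 30016). Apply the extended Euclidean algorithm:
30016 = 1*24331 + 5685
24331 = 4*5685 + 1591
5685 = 3*1591 + 912
1591 = 1*912 + 679
912 = 1*679 + 233
679 = 2*233 + 213
233 = 1*213 + 20
213 = 10*20 + 13
20 = 1*13 + 7
13 = 1*7 + 6
7 = 1*6 + 1
6 = 6*1 + 0
Back-substitute:
1 = 7 − 6
1 = −13 + 2·7
1 = 2·20 − 3·13
1 = −3·213 + 32·20
1 = 32·233 − 35·213
1 = −35·679 + 102·233
1 = 102·912 − 137·679
1 = −137·1591 + 239·912
1 = 239·5685 − 854·1591
1 = −854·24331 + 3655·5685
1 = 3655·30016 − 4509·24331
So 24331·(-4509) ≡ 1 (mod 30016), hence d ≡ -4509 ≡ 25507 (mod 30016).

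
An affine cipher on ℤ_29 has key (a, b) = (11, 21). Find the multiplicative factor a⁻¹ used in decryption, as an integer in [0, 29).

Apply the Euclidean algorithm to 29 and 11:
29 = 2×11 + 7
11 = 1×7 + 4
7 = 1×4 + 3
4 = 1×3 + 1
3 = 3×1 + 0
Since gcd(11, 29) = 1, back-substitute to write 1 as a combination:
1 = 4 − 3
1 = −7 + 2·4
1 = 2·11 − 3·7
1 = −3·29 + 8·11
So 11·8 ≡ 1 (mod 29).

8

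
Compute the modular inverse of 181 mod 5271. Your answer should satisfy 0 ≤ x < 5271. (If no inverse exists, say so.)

Run Euclid on (5271, 181):
5271 = 29*181 + 22
181 = 8*22 + 5
22 = 4*5 + 2
5 = 2*2 + 1
2 = 2*1 + 0
Since gcd(181, 5271) = 1, back-substitute to write 1 as a combination:
1 = 5 − 2·2
1 = −2·22 + 9·5
1 = 9·181 − 74·22
1 = −74·5271 + 2155·181
So 181·2155 ≡ 1 (mod 5271).

2155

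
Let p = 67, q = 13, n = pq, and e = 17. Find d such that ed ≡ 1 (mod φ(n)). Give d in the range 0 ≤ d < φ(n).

φ(n) = (p−1)(q−1) = 66·12 = 792.
Need d with 17·d ≡ 1 (mod 792). Apply the extended Euclidean algorithm:
792 = 46·17 + 10
17 = 1·10 + 7
10 = 1·7 + 3
7 = 2·3 + 1
3 = 3·1 + 0
Back-substitute:
1 = 7 − 2·3
1 = −2·10 + 3·7
1 = 3·17 − 5·10
1 = −5·792 + 233·17
So 17·233 ≡ 1 (mod 792), hence d = 233.

233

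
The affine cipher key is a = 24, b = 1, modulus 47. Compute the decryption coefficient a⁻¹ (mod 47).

Run Euclid on (47, 24):
47 = 1·24 + 23
24 = 1·23 + 1
23 = 23·1 + 0
The gcd is 1. Working backward:
1 = 24 − 23
1 = −47 + 2·24
So 24·2 ≡ 1 (mod 47).

2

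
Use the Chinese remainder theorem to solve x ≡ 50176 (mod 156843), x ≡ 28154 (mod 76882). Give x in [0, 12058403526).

Write x = 50176 + 156843·k. Then 156843·k ≡ 28154 − 50176 ≡ 54860 (mod 76882).
Need 156843⁻¹ mod 76882. Extended Euclid on (76882, 3079):
76882 = 24*3079 + 2986
3079 = 1*2986 + 93
2986 = 32*93 + 10
93 = 9*10 + 3
10 = 3*3 + 1
3 = 3*1 + 0
Back-substitute:
1 = 10 − 3·3
1 = −3·93 + 28·10
1 = 28·2986 − 899·93
1 = −899·3079 + 927·2986
1 = 927·76882 − 23147·3079
156843⁻¹ ≡ 53735 (mod 76882), so k ≡ 53735·54860 ≡ 15574 (mod 76882).
x = 50176 + 156843·15574 = 2442723058.

2442723058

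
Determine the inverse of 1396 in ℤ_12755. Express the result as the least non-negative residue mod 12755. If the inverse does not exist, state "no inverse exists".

Run Euclid on (12755, 1396):
12755 = 9·1396 + 191
1396 = 7·191 + 59
191 = 3·59 + 14
59 = 4·14 + 3
14 = 4·3 + 2
3 = 1·2 + 1
2 = 2·1 + 0
The gcd is 1. Working backward:
1 = 3 − 2
1 = −14 + 5·3
1 = 5·59 − 21·14
1 = −21·191 + 68·59
1 = 68·1396 − 497·191
1 = −497·12755 + 4541·1396
So 1396·4541 ≡ 1 (mod 12755).

4541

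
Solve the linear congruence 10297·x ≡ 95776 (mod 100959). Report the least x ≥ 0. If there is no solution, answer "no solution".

First find gcd(10297, 100959):
100959 = 9*10297 + 8286
10297 = 1*8286 + 2011
8286 = 4*2011 + 242
2011 = 8*242 + 75
242 = 3*75 + 17
75 = 4*17 + 7
17 = 2*7 + 3
7 = 2*3 + 1
3 = 3*1 + 0
gcd = 1, so a unique solution mod 100959 exists.
Back-substitute for the Bézout coefficients:
1 = 7 − 2·3
1 = −2·17 + 5·7
1 = 5·75 − 22·17
1 = −22·242 + 71·75
1 = 71·2011 − 590·242
1 = −590·8286 + 2431·2011
1 = 2431·10297 − 3021·8286
1 = −3021·100959 + 29620·10297
So 10297·(29620) ≡ 1 (mod 100959), giving 10297⁻¹ ≡ 29620.
x ≡ 10297⁻¹·95776 ≡ 29620·95776 ≡ 38179 (mod 100959).

38179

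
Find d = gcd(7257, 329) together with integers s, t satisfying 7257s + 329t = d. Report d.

1

Repeated division:
7257 = 22*329 + 19
329 = 17*19 + 6
19 = 3*6 + 1
6 = 6*1 + 0
gcd(7257, 329) = 1.
Back-substituting:
1 = 19 − 3·6
1 = −3·329 + 52·19
1 = 52·7257 − 1147·329
So 1 = (52)·7257 + (-1147)·329.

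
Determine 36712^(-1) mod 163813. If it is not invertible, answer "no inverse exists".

Compute gcd(36712, 163813):
163813 = 4*36712 + 16965
36712 = 2*16965 + 2782
16965 = 6*2782 + 273
2782 = 10*273 + 52
273 = 5*52 + 13
52 = 4*13 + 0
gcd(36712, 163813) = 13 ≠ 1, so 36712 has no multiplicative inverse modulo 163813.

no inverse exists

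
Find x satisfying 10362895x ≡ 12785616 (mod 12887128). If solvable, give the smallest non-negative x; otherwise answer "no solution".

5893336

First find gcd(10362895, 12887128):
12887128 = 1×10362895 + 2524233
10362895 = 4×2524233 + 265963
2524233 = 9×265963 + 130566
265963 = 2×130566 + 4831
130566 = 27×4831 + 129
4831 = 37×129 + 58
129 = 2×58 + 13
58 = 4×13 + 6
13 = 2×6 + 1
6 = 6×1 + 0
gcd = 1, so a unique solution mod 12887128 exists.
Back-substitute for the Bézout coefficients:
1 = 13 − 2·6
1 = −2·58 + 9·13
1 = 9·129 − 20·58
1 = −20·4831 + 749·129
1 = 749·130566 − 20243·4831
1 = −20243·265963 + 41235·130566
1 = 41235·2524233 − 391358·265963
1 = −391358·10362895 + 1606667·2524233
1 = 1606667·12887128 − 1998025·10362895
So 10362895·(-1998025) ≡ 1 (mod 12887128), giving 10362895⁻¹ ≡ 10889103.
x ≡ 10362895⁻¹·12785616 ≡ 10889103·12785616 ≡ 5893336 (mod 12887128).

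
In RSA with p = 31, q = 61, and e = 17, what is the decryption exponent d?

953

φ(n) = (p−1)(q−1) = 30·60 = 1800.
Need d with 17·d ≡ 1 (mod 1800). Apply the extended Euclidean algorithm:
1800 = 105×17 + 15
17 = 1×15 + 2
15 = 7×2 + 1
2 = 2×1 + 0
Back-substitute:
1 = 15 − 7·2
1 = −7·17 + 8·15
1 = 8·1800 − 847·17
So 17·(-847) ≡ 1 (mod 1800), hence d ≡ -847 ≡ 953 (mod 1800).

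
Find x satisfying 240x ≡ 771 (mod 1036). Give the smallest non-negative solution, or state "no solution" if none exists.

no solution

gcd(240, 1036):
1036 = 4×240 + 76
240 = 3×76 + 12
76 = 6×12 + 4
12 = 3×4 + 0
gcd = 4, but 4 ∤ 771, so the congruence has no solution.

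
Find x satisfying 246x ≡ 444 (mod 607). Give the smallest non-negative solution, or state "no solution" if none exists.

First find gcd(246, 607):
607 = 2×246 + 115
246 = 2×115 + 16
115 = 7×16 + 3
16 = 5×3 + 1
3 = 3×1 + 0
gcd = 1, so a unique solution mod 607 exists.
Back-substitute for the Bézout coefficients:
1 = 16 − 5·3
1 = −5·115 + 36·16
1 = 36·246 − 77·115
1 = −77·607 + 190·246
So 246·(190) ≡ 1 (mod 607), giving 246⁻¹ ≡ 190.
x ≡ 246⁻¹·444 ≡ 190·444 ≡ 594 (mod 607).

594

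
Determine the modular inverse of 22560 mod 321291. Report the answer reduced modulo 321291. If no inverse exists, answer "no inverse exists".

no inverse exists

Euclidean algorithm on 321291, 22560:
321291 = 14×22560 + 5451
22560 = 4×5451 + 756
5451 = 7×756 + 159
756 = 4×159 + 120
159 = 1×120 + 39
120 = 3×39 + 3
39 = 13×3 + 0
gcd(22560, 321291) = 3 ≠ 1, so 22560 has no multiplicative inverse modulo 321291.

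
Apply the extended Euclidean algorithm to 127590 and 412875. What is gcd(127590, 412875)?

15

Apply Euclid's algorithm to 412875 and 127590:
412875 = 3*127590 + 30105
127590 = 4*30105 + 7170
30105 = 4*7170 + 1425
7170 = 5*1425 + 45
1425 = 31*45 + 30
45 = 1*30 + 15
30 = 2*15 + 0
gcd(127590, 412875) = 15.
Working backward:
15 = 45 − 30
15 = −1425 + 32·45
15 = 32·7170 − 161·1425
15 = −161·30105 + 676·7170
15 = 676·127590 − 2865·30105
15 = −2865·412875 + 9271·127590
So 15 = (-2865)·412875 + (9271)·127590.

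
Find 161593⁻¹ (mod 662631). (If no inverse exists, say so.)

Run Euclid on (662631, 161593):
662631 = 4*161593 + 16259
161593 = 9*16259 + 15262
16259 = 1*15262 + 997
15262 = 15*997 + 307
997 = 3*307 + 76
307 = 4*76 + 3
76 = 25*3 + 1
3 = 3*1 + 0
gcd = 1, so the inverse exists. Back-substitute:
1 = 76 − 25·3
1 = −25·307 + 101·76
1 = 101·997 − 328·307
1 = −328·15262 + 5021·997
1 = 5021·16259 − 5349·15262
1 = −5349·161593 + 53162·16259
1 = 53162·662631 − 217997·161593
Thus 161593·(-217997) ≡ 1 (mod 662631); reducing, -217997 mod 662631 = 444634.

444634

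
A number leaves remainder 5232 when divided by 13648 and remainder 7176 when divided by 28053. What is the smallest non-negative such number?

Write x = 5232 + 13648·k. Then 13648·k ≡ 7176 − 5232 ≡ 1944 (mod 28053).
Need 13648⁻¹ mod 28053. Extended Euclid on (28053, 13648):
28053 = 2·13648 + 757
13648 = 18·757 + 22
757 = 34·22 + 9
22 = 2·9 + 4
9 = 2·4 + 1
4 = 4·1 + 0
Back-substitute:
1 = 9 − 2·4
1 = −2·22 + 5·9
1 = 5·757 − 172·22
1 = −172·13648 + 3101·757
1 = 3101·28053 − 6374·13648
13648⁻¹ ≡ 21679 (mod 28053), so k ≡ 21679·1944 ≡ 8370 (mod 28053).
x = 5232 + 13648·8370 = 114238992.

114238992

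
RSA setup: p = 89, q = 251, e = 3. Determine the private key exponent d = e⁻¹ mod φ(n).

φ(n) = (p−1)(q−1) = 88·250 = 22000.
Need d with 3·d ≡ 1 (mod 22000). Apply the extended Euclidean algorithm:
22000 = 7333*3 + 1
3 = 3*1 + 0
Back-substitute:
1 = 22000 − 7333·3
So 3·(-7333) ≡ 1 (mod 22000), hence d ≡ -7333 ≡ 14667 (mod 22000).

14667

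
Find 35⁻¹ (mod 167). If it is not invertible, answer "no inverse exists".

Run Euclid on (167, 35):
167 = 4×35 + 27
35 = 1×27 + 8
27 = 3×8 + 3
8 = 2×3 + 2
3 = 1×2 + 1
2 = 2×1 + 0
Since gcd(35, 167) = 1, back-substitute to write 1 as a combination:
1 = 3 − 2
1 = −8 + 3·3
1 = 3·27 − 10·8
1 = −10·35 + 13·27
1 = 13·167 − 62·35
Hence 35⁻¹ ≡ -62 ≡ 105 (mod 167).

105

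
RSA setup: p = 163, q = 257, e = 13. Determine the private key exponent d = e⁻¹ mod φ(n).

φ(n) = (p−1)(q−1) = 162·256 = 41472.
Need d with 13·d ≡ 1 (mod 41472). Apply the extended Euclidean algorithm:
41472 = 3190*13 + 2
13 = 6*2 + 1
2 = 2*1 + 0
Back-substitute:
1 = 13 − 6·2
1 = −6·41472 + 19141·13
So 13·19141 ≡ 1 (mod 41472), hence d = 19141.

19141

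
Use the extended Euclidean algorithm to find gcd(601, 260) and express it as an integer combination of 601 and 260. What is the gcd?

Repeated division:
601 = 2×260 + 81
260 = 3×81 + 17
81 = 4×17 + 13
17 = 1×13 + 4
13 = 3×4 + 1
4 = 4×1 + 0
gcd(601, 260) = 1.
Back-substituting:
1 = 13 − 3·4
1 = −3·17 + 4·13
1 = 4·81 − 19·17
1 = −19·260 + 61·81
1 = 61·601 − 141·260
So 1 = (61)·601 + (-141)·260.

1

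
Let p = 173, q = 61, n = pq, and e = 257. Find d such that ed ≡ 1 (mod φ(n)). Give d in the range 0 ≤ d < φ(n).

φ(n) = (p−1)(q−1) = 172·60 = 10320.
Need d with 257·d ≡ 1 (mod 10320). Apply the extended Euclidean algorithm:
10320 = 40·257 + 40
257 = 6·40 + 17
40 = 2·17 + 6
17 = 2·6 + 5
6 = 1·5 + 1
5 = 5·1 + 0
Back-substitute:
1 = 6 − 5
1 = −17 + 3·6
1 = 3·40 − 7·17
1 = −7·257 + 45·40
1 = 45·10320 − 1807·257
So 257·(-1807) ≡ 1 (mod 10320), hence d ≡ -1807 ≡ 8513 (mod 10320).

8513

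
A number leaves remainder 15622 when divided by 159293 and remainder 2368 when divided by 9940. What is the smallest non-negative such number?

Write x = 15622 + 159293·k. Then 159293·k ≡ 2368 − 15622 ≡ 6626 (mod 9940).
Need 159293⁻¹ mod 9940. Extended Euclid on (9940, 253):
9940 = 39·253 + 73
253 = 3·73 + 34
73 = 2·34 + 5
34 = 6·5 + 4
5 = 1·4 + 1
4 = 4·1 + 0
Back-substitute:
1 = 5 − 4
1 = −34 + 7·5
1 = 7·73 − 15·34
1 = −15·253 + 52·73
1 = 52·9940 − 2043·253
159293⁻¹ ≡ 7897 (mod 9940), so k ≡ 7897·6626 ≡ 1362 (mod 9940).
x = 15622 + 159293·1362 = 216972688.

216972688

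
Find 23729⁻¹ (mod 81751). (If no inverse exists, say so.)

61824

Run Euclid on (81751, 23729):
81751 = 3×23729 + 10564
23729 = 2×10564 + 2601
10564 = 4×2601 + 160
2601 = 16×160 + 41
160 = 3×41 + 37
41 = 1×37 + 4
37 = 9×4 + 1
4 = 4×1 + 0
gcd = 1, so the inverse exists. Back-substitute:
1 = 37 − 9·4
1 = −9·41 + 10·37
1 = 10·160 − 39·41
1 = −39·2601 + 634·160
1 = 634·10564 − 2575·2601
1 = −2575·23729 + 5784·10564
1 = 5784·81751 − 19927·23729
So 23729·(-19927) ≡ 1 (mod 81751), and -19927 ≡ 61824 (mod 81751).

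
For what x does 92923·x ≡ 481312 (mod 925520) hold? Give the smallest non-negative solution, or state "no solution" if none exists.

559104

First find gcd(92923, 925520):
925520 = 9*92923 + 89213
92923 = 1*89213 + 3710
89213 = 24*3710 + 173
3710 = 21*173 + 77
173 = 2*77 + 19
77 = 4*19 + 1
19 = 19*1 + 0
gcd = 1, so a unique solution mod 925520 exists.
Back-substitute for the Bézout coefficients:
1 = 77 − 4·19
1 = −4·173 + 9·77
1 = 9·3710 − 193·173
1 = −193·89213 + 4641·3710
1 = 4641·92923 − 4834·89213
1 = −4834·925520 + 48147·92923
So 92923·(48147) ≡ 1 (mod 925520), giving 92923⁻¹ ≡ 48147.
x ≡ 92923⁻¹·481312 ≡ 48147·481312 ≡ 559104 (mod 925520).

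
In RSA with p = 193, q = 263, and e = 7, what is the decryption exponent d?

φ(n) = (p−1)(q−1) = 192·262 = 50304.
Need d with 7·d ≡ 1 (mod 50304). Apply the extended Euclidean algorithm:
50304 = 7186*7 + 2
7 = 3*2 + 1
2 = 2*1 + 0
Back-substitute:
1 = 7 − 3·2
1 = −3·50304 + 21559·7
So 7·21559 ≡ 1 (mod 50304), hence d = 21559.

21559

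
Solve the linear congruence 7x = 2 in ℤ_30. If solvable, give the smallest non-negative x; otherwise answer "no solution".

First find gcd(7, 30):
30 = 4*7 + 2
7 = 3*2 + 1
2 = 2*1 + 0
gcd = 1, so a unique solution mod 30 exists.
Back-substitute for the Bézout coefficients:
1 = 7 − 3·2
1 = −3·30 + 13·7
So 7·(13) ≡ 1 (mod 30), giving 7⁻¹ ≡ 13.
x ≡ 7⁻¹·2 ≡ 13·2 ≡ 26 (mod 30).

26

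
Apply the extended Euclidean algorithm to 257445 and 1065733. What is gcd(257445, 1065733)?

Euclidean algorithm:
1065733 = 4*257445 + 35953
257445 = 7*35953 + 5774
35953 = 6*5774 + 1309
5774 = 4*1309 + 538
1309 = 2*538 + 233
538 = 2*233 + 72
233 = 3*72 + 17
72 = 4*17 + 4
17 = 4*4 + 1
4 = 4*1 + 0
gcd(257445, 1065733) = 1.
Express as a combination:
1 = 17 − 4·4
1 = −4·72 + 17·17
1 = 17·233 − 55·72
1 = −55·538 + 127·233
1 = 127·1309 − 309·538
1 = −309·5774 + 1363·1309
1 = 1363·35953 − 8487·5774
1 = −8487·257445 + 60772·35953
1 = 60772·1065733 − 251575·257445
So 1 = (60772)·1065733 + (-251575)·257445.

1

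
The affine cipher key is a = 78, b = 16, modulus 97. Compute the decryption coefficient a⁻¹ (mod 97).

gcd(97, 78) by repeated division:
97 = 1·78 + 19
78 = 4·19 + 2
19 = 9·2 + 1
2 = 2·1 + 0
The gcd is 1. Working backward:
1 = 19 − 9·2
1 = −9·78 + 37·19
1 = 37·97 − 46·78
Thus 78·(-46) ≡ 1 (mod 97); reducing, -46 mod 97 = 51.

51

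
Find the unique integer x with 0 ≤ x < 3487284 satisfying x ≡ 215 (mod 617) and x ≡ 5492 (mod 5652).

3085832

Write x = 215 + 617·k. Then 617·k ≡ 5492 − 215 ≡ 5277 (mod 5652).
Need 617⁻¹ mod 5652. Extended Euclid on (5652, 617):
5652 = 9·617 + 99
617 = 6·99 + 23
99 = 4·23 + 7
23 = 3·7 + 2
7 = 3·2 + 1
2 = 2·1 + 0
Back-substitute:
1 = 7 − 3·2
1 = −3·23 + 10·7
1 = 10·99 − 43·23
1 = −43·617 + 268·99
1 = 268·5652 − 2455·617
617⁻¹ ≡ 3197 (mod 5652), so k ≡ 3197·5277 ≡ 5001 (mod 5652).
x = 215 + 617·5001 = 3085832.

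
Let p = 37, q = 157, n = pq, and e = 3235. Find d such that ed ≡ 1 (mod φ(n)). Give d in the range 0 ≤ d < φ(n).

2203

φ(n) = (p−1)(q−1) = 36·156 = 5616.
Need d with 3235·d ≡ 1 (mod 5616). Apply the extended Euclidean algorithm:
5616 = 1*3235 + 2381
3235 = 1*2381 + 854
2381 = 2*854 + 673
854 = 1*673 + 181
673 = 3*181 + 130
181 = 1*130 + 51
130 = 2*51 + 28
51 = 1*28 + 23
28 = 1*23 + 5
23 = 4*5 + 3
5 = 1*3 + 2
3 = 1*2 + 1
2 = 2*1 + 0
Back-substitute:
1 = 3 − 2
1 = −5 + 2·3
1 = 2·23 − 9·5
1 = −9·28 + 11·23
1 = 11·51 − 20·28
1 = −20·130 + 51·51
1 = 51·181 − 71·130
1 = −71·673 + 264·181
1 = 264·854 − 335·673
1 = −335·2381 + 934·854
1 = 934·3235 − 1269·2381
1 = −1269·5616 + 2203·3235
So 3235·2203 ≡ 1 (mod 5616), hence d = 2203.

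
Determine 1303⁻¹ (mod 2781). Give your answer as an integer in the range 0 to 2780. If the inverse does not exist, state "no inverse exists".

1462

gcd(2781, 1303) by repeated division:
2781 = 2×1303 + 175
1303 = 7×175 + 78
175 = 2×78 + 19
78 = 4×19 + 2
19 = 9×2 + 1
2 = 2×1 + 0
The gcd is 1. Working backward:
1 = 19 − 9·2
1 = −9·78 + 37·19
1 = 37·175 − 83·78
1 = −83·1303 + 618·175
1 = 618·2781 − 1319·1303
Thus 1303·(-1319) ≡ 1 (mod 2781); reducing, -1319 mod 2781 = 1462.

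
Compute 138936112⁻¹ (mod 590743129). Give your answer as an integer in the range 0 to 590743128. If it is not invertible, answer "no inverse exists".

gcd(590743129, 138936112) by repeated division:
590743129 = 4·138936112 + 34998681
138936112 = 3·34998681 + 33940069
34998681 = 1·33940069 + 1058612
33940069 = 32·1058612 + 64485
1058612 = 16·64485 + 26852
64485 = 2·26852 + 10781
26852 = 2·10781 + 5290
10781 = 2·5290 + 201
5290 = 26·201 + 64
201 = 3·64 + 9
64 = 7·9 + 1
9 = 9·1 + 0
The gcd is 1. Working backward:
1 = 64 − 7·9
1 = −7·201 + 22·64
1 = 22·5290 − 579·201
1 = −579·10781 + 1180·5290
1 = 1180·26852 − 2939·10781
1 = −2939·64485 + 7058·26852
1 = 7058·1058612 − 115867·64485
1 = −115867·33940069 + 3714802·1058612
1 = 3714802·34998681 − 3830669·33940069
1 = −3830669·138936112 + 15206809·34998681
1 = 15206809·590743129 − 64657905·138936112
Hence 138936112⁻¹ ≡ -64657905 ≡ 526085224 (mod 590743129).

526085224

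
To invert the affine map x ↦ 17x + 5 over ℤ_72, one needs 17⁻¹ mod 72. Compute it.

17

Run Euclid on (72, 17):
72 = 4·17 + 4
17 = 4·4 + 1
4 = 4·1 + 0
gcd = 1, so the inverse exists. Back-substitute:
1 = 17 − 4·4
1 = −4·72 + 17·17
So 17·17 ≡ 1 (mod 72).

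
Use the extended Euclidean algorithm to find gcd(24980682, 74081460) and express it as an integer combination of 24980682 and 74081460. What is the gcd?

Apply Euclid's algorithm to 74081460 and 24980682:
74081460 = 2×24980682 + 24120096
24980682 = 1×24120096 + 860586
24120096 = 28×860586 + 23688
860586 = 36×23688 + 7818
23688 = 3×7818 + 234
7818 = 33×234 + 96
234 = 2×96 + 42
96 = 2×42 + 12
42 = 3×12 + 6
12 = 2×6 + 0
gcd(24980682, 74081460) = 6.
Working backward:
6 = 42 − 3·12
6 = −3·96 + 7·42
6 = 7·234 − 17·96
6 = −17·7818 + 568·234
6 = 568·23688 − 1721·7818
6 = −1721·860586 + 62524·23688
6 = 62524·24120096 − 1752393·860586
6 = −1752393·24980682 + 1814917·24120096
6 = 1814917·74081460 − 5382227·24980682
So 6 = (1814917)·74081460 + (-5382227)·24980682.

6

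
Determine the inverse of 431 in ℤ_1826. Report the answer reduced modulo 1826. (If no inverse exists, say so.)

1271

Apply the Euclidean algorithm to 1826 and 431:
1826 = 4*431 + 102
431 = 4*102 + 23
102 = 4*23 + 10
23 = 2*10 + 3
10 = 3*3 + 1
3 = 3*1 + 0
gcd = 1, so the inverse exists. Back-substitute:
1 = 10 − 3·3
1 = −3·23 + 7·10
1 = 7·102 − 31·23
1 = −31·431 + 131·102
1 = 131·1826 − 555·431
Hence 431⁻¹ ≡ -555 ≡ 1271 (mod 1826).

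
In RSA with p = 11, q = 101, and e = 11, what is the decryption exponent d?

91

φ(n) = (p−1)(q−1) = 10·100 = 1000.
Need d with 11·d ≡ 1 (mod 1000). Apply the extended Euclidean algorithm:
1000 = 90*11 + 10
11 = 1*10 + 1
10 = 10*1 + 0
Back-substitute:
1 = 11 − 10
1 = −1000 + 91·11
So 11·91 ≡ 1 (mod 1000), hence d = 91.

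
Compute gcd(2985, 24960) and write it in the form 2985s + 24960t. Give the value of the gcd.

15

Euclidean algorithm:
24960 = 8·2985 + 1080
2985 = 2·1080 + 825
1080 = 1·825 + 255
825 = 3·255 + 60
255 = 4·60 + 15
60 = 4·15 + 0
gcd(2985, 24960) = 15.
Working backward:
15 = 255 − 4·60
15 = −4·825 + 13·255
15 = 13·1080 − 17·825
15 = −17·2985 + 47·1080
15 = 47·24960 − 393·2985
So 15 = (47)·24960 + (-393)·2985.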